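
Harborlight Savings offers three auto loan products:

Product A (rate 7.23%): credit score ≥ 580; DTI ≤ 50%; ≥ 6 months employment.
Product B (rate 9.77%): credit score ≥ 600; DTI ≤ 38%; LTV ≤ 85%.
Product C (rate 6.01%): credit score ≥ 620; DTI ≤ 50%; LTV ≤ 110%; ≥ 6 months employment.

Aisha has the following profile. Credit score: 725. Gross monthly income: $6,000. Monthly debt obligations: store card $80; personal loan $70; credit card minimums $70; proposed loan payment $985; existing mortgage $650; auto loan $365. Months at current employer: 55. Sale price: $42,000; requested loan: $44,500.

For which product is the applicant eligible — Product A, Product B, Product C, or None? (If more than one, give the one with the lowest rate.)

Product C

Total debts = (80 + 70 + 70 + 985 + 650 + 365) = 2,220; DTI = 2,220/6,000 = 37%.
LTV = 44,500/42,000 = 106%.
Product A: score 725 ≥ 580; DTI 37% ≤ 50%; employment 55 ≥ 6 mo → qualifies.
Product B: score 725 ≥ 600; DTI 37% ≤ 38%; LTV 106% > 85% → does not qualify.
Product C: score 725 ≥ 620; DTI 37% ≤ 50%; LTV 106% ≤ 110%; employment 55 ≥ 6 mo → qualifies.
Qualifying: Product A, Product C. Lowest rate is 6.01% → Product C.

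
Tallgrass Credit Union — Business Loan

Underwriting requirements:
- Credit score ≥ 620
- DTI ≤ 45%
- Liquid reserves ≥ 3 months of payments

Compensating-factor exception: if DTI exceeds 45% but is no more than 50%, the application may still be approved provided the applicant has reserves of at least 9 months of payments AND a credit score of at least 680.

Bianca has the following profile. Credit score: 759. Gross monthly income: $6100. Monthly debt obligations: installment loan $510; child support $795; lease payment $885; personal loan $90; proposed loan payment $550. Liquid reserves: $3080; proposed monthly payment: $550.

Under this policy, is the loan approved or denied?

Credit score 759 ≥ 620 (meets base)
Total debts = (510 + 795 + 885 + 90 + 550) = 2,830. DTI: 2,830 ÷ 6,100 = 46.4%, over the 45% base limit.
Reserves = 3,080/550 = 5.6 months ≥ 3
DTI 46.4% is within the 45%–50% exception band; checking compensating factors.
Override check — reserves: 5.6 mo (short of 9); score: 759 (ok).
Compensating-factor requirement not fully met.

Denied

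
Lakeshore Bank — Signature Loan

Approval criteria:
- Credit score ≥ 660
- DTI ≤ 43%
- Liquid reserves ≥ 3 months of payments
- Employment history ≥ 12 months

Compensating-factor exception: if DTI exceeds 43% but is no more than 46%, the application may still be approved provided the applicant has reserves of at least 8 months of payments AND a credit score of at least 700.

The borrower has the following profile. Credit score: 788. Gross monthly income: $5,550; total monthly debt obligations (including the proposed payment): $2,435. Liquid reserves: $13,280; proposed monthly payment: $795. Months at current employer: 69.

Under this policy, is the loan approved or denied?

Approved

Credit score 788 ≥ 660 (meets base)
DTI = 2,435/5,550 = 43.9% > 43% — standard DTI limit exceeded.
Liquid reserves cover 13,280/795 = 16.7 months — ≥ 3 required
Employment 69 ≥ 12 months
43.9% falls in the override range (43%–46%), so the compensating-factor test applies.
Reserves 16.7 ≥ 8 months; credit score 788 ≥ 700.
Both override conditions satisfied; DTI exception granted.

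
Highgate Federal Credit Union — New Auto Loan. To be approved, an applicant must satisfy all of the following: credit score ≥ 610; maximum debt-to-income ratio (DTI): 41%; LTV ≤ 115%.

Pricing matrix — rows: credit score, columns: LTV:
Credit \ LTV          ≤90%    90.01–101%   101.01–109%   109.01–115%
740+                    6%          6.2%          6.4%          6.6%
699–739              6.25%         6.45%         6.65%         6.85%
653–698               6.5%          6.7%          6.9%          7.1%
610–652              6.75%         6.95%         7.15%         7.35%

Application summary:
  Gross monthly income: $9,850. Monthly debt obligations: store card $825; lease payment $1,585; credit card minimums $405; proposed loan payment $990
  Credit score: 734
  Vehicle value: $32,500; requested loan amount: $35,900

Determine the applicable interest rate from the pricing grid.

6.85%

Credit score 734 ≥ 610; Total monthly debts = (825 + 1,585 + 405 + 990) = 3,805. DTI = 3,805/9,850 = 38.6% ≤ 41%
Loan-to-value = 35,900/32,500 = 110.5% — pass (115% max)
Row: 734 falls in 699–739. Column: 110.5% falls in 109.01–115%. Rate = 6.85%.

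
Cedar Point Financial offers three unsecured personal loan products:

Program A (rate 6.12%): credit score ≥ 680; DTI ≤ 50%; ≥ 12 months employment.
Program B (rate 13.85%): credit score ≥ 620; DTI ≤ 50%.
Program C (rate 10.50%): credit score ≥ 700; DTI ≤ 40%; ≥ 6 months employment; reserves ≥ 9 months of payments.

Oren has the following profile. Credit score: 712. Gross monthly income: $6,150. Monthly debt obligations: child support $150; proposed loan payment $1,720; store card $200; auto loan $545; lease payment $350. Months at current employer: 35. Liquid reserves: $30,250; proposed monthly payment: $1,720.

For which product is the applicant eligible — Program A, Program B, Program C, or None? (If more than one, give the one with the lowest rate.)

Total debts = (150 + 1,720 + 200 + 545 + 350) = 2,965; DTI = 2,965/6,150 = 48.2%.
Reserves = 30,250/1,720 = 17.6 months.
Program A: score 712 ≥ 680; DTI 48.2% ≤ 50%; employment 35 ≥ 12 mo → qualifies.
Program B: score 712 ≥ 620; DTI 48.2% ≤ 50% → qualifies.
Program C: score 712 ≥ 700; DTI 48.2% > 40%; employment 35 ≥ 6 mo; reserves 17.6 ≥ 9 mo → does not qualify.
Qualifying: Program A, Program B. Lowest rate is 6.12% → Program A.

Program A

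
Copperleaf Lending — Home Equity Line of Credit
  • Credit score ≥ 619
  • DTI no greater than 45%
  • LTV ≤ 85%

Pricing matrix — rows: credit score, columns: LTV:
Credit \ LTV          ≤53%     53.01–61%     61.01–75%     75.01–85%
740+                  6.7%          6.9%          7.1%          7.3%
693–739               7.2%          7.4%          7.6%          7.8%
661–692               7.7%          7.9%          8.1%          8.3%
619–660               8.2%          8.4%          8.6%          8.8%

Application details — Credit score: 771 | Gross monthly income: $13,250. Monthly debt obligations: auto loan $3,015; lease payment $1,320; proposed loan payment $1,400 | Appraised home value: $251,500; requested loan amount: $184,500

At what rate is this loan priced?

Credit score 771 ≥ 619; Total monthly debts = (3,015 + 1,320 + 1,400) = 5,735. DTI = 5,735/13,250 = 43.3% ≤ 45%
LTV: 184,500 ÷ 251,500 = 73.4%, within 85% cap
Credit 771 → row 740+; LTV 73.4% → column 61.01–75%. Grid cell → 7.1%.

7.1%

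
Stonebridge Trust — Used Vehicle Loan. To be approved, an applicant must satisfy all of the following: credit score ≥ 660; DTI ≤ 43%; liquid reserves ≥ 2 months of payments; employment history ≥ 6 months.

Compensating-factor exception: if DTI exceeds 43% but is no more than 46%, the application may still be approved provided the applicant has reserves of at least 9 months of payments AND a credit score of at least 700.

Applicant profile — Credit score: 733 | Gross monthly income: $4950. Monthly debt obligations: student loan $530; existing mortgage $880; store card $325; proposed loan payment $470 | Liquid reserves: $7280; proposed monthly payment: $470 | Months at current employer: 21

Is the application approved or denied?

Credit score 733 ≥ 660 (meets base)
Total debts = (530 + 880 + 325 + 470) = 2,205. DTI = 2,205/4,950 = 44.5% > 43% — standard DTI limit exceeded.
Reserves = 7,280/470 = 15.5 months ≥ 2
Employment 21 ≥ 6 months
44.5% falls in the override range (43%–46%), so the compensating-factor test applies.
Override check — reserves: 15.5 mo (ok); score: 733 (ok).
Both override conditions satisfied; DTI exception granted.

Approved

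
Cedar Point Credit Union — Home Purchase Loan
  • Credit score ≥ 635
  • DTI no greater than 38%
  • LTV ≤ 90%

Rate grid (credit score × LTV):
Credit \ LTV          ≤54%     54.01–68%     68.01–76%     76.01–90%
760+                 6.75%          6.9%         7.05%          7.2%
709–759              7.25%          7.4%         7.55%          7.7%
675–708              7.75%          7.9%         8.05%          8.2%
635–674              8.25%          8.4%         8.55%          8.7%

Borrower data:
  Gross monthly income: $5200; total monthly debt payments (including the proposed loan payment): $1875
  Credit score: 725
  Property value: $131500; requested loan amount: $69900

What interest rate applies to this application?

7.25%

Credit score 725 ≥ 635; DTI = 1,875/5,200 = 36.1% ≤ 38%
Loan-to-value = 69,900/131,500 = 53.2% — pass (90% max)
Score 725 is in the 709–759 band; LTV 53.2% is in the ≤54% band → 7.25%.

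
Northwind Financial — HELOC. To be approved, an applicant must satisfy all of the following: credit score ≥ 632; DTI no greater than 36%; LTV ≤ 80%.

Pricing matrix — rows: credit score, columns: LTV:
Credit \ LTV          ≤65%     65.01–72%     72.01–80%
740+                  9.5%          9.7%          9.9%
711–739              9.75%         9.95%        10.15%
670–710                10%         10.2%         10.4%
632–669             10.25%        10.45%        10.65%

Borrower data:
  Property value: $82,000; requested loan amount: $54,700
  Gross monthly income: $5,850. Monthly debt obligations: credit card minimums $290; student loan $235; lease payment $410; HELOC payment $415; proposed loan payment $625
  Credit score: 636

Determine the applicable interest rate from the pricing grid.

Credit score 636 ≥ 632; Total monthly debts = (290 + 235 + 410 + 415 + 625) = 1,975. DTI = 1,975/5,850 = 33.8% ≤ 36%
Loan-to-value = 54,700/82,000 = 66.7% — pass (80% max)
Score 636 is in the 632–669 band; LTV 66.7% is in the 65.01–72% band → 10.45%.

10.45%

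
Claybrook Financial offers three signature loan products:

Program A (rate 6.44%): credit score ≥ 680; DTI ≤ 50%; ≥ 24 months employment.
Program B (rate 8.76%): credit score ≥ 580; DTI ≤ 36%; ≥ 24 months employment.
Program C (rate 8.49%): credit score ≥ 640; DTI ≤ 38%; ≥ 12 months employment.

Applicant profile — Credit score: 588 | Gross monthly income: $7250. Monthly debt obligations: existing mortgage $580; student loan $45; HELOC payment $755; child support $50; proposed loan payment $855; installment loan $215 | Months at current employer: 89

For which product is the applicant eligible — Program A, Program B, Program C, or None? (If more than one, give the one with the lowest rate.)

Total debts = (580 + 45 + 755 + 50 + 855 + 215) = 2,500; DTI = 2,500/7,250 = 34.5%.
Program A: score 588 < 680; DTI 34.5% ≤ 50%; employment 89 ≥ 24 mo → does not qualify.
Program B: score 588 ≥ 580; DTI 34.5% ≤ 36%; employment 89 ≥ 24 mo → qualifies.
Program C: score 588 < 640; DTI 34.5% ≤ 38%; employment 89 ≥ 12 mo → does not qualify.

Program B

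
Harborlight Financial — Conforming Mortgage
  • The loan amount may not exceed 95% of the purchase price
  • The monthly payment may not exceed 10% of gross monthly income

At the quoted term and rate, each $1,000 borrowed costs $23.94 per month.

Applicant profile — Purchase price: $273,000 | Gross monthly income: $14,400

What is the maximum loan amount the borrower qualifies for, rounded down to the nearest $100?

Payment cap: 10% × $14,400 = $1,440/month.
At $23.94 per $1,000, that supports 1,440/23.94 × 1,000 ≈ $60,150 → $60,100.
LTV cap: 95% × $273,000 = $259,350 → $259,300.
Binding constraint: payment-to-income.

$60,100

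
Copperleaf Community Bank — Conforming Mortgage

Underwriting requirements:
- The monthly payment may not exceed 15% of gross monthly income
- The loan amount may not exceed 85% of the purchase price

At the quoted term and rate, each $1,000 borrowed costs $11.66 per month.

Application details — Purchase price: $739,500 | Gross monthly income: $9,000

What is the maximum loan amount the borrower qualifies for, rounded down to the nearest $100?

Payment cap: 15% × $9,000 = $1,350/month.
At $11.66 per $1,000, that supports 1,350/11.66 × 1,000 ≈ $115,780 → $115,700.
LTV cap: 85% × $739,500 = $628,575 → $628,500.
Binding constraint: payment-to-income.

$115,700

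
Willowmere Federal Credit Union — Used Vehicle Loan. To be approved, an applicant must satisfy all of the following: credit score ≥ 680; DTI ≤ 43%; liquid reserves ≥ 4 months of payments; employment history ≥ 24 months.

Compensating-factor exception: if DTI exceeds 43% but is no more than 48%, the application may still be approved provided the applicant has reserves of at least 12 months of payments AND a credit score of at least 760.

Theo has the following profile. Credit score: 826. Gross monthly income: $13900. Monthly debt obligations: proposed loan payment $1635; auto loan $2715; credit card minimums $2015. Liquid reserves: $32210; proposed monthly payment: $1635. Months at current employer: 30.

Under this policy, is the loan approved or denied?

Credit score 826 ≥ 680 (meets base)
Total debts = (1,635 + 2,715 + 2,015) = 6,365. DTI: 6,365 ÷ 13,900 = 45.8%, over the 43% base limit.
Reserves = 32,210/1,635 = 19.7 months ≥ 4
Employment 30 ≥ 24 months
DTI 45.8% is within the 43%–48% exception band; checking compensating factors.
Reserves 19.7 ≥ 12 months; credit score 826 ≥ 760.
Both compensating conditions met → exception applies.

Approved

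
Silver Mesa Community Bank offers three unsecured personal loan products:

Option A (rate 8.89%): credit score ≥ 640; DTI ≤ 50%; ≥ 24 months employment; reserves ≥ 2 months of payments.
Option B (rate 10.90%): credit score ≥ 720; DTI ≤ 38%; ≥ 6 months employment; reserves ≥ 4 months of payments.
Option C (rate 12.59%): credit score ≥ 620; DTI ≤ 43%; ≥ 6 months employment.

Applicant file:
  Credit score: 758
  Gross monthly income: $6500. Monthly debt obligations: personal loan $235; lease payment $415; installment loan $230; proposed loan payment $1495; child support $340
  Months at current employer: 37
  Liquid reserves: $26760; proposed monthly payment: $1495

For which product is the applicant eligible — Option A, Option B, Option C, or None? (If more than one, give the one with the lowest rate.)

Total debts = (235 + 415 + 230 + 1,495 + 340) = 2,715; DTI = 2,715/6,500 = 41.8%.
Reserves = 26,760/1,495 = 17.9 months.
Option A: score 758 ≥ 640; DTI 41.8% ≤ 50%; employment 37 ≥ 24 mo; reserves 17.9 ≥ 2 mo → qualifies.
Option B: score 758 ≥ 720; DTI 41.8% > 38%; employment 37 ≥ 6 mo; reserves 17.9 ≥ 4 mo → does not qualify.
Option C: score 758 ≥ 620; DTI 41.8% ≤ 43%; employment 37 ≥ 6 mo → qualifies.
Qualifying: Option A, Option C. Lowest rate is 8.89% → Option A.

Option A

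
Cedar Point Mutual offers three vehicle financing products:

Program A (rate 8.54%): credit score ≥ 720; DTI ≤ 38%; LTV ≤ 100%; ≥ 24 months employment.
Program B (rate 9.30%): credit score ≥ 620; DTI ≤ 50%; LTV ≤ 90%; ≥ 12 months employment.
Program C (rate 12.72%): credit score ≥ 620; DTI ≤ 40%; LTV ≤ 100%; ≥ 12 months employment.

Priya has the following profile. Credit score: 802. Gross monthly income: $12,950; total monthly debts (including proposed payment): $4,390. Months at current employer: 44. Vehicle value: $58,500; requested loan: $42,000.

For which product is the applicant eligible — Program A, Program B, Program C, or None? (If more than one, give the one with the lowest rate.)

DTI = 4,390/12,950 = 33.9%.
LTV = 42,000/58,500 = 71.8%.
Program A: score 802 ≥ 720; DTI 33.9% ≤ 38%; LTV 71.8% ≤ 100%; employment 44 ≥ 24 mo → qualifies.
Program B: score 802 ≥ 620; DTI 33.9% ≤ 50%; LTV 71.8% ≤ 90%; employment 44 ≥ 12 mo → qualifies.
Program C: score 802 ≥ 620; DTI 33.9% ≤ 40%; LTV 71.8% ≤ 100%; employment 44 ≥ 12 mo → qualifies.
Qualifying: Program A, Program B, Program C. Lowest rate is 8.54% → Program A.

Program A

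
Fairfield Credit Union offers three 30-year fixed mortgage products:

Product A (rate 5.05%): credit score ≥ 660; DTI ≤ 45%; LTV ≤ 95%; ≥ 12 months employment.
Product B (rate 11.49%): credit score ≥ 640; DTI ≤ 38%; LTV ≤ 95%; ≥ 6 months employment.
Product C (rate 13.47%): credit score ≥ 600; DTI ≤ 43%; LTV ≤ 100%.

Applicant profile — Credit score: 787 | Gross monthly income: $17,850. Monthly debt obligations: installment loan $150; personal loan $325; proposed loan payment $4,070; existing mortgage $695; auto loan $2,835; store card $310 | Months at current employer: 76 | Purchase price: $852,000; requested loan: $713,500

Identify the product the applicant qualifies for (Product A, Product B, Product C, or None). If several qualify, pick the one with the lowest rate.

None

Total debts = (150 + 325 + 4,070 + 695 + 2,835 + 310) = 8,385; DTI = 8,385/17,850 = 47%.
LTV = 713,500/852,000 = 83.7%.
Product A: score 787 ≥ 660; DTI 47% > 45%; LTV 83.7% ≤ 95%; employment 76 ≥ 12 mo → does not qualify.
Product B: score 787 ≥ 640; DTI 47% > 38%; LTV 83.7% ≤ 95%; employment 76 ≥ 6 mo → does not qualify.
Product C: score 787 ≥ 600; DTI 47% > 43%; LTV 83.7% ≤ 100% → does not qualify.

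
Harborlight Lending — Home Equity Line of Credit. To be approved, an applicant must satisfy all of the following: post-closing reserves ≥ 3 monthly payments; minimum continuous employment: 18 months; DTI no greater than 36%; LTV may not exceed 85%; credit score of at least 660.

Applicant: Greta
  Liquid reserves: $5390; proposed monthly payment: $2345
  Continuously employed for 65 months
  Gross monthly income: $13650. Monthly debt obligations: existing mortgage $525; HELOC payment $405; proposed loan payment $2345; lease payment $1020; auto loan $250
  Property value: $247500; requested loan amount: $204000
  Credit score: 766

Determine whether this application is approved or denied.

Liquid reserves cover 5,390/2,345 = 2.3 months — < 3 required
Employment 65 ≥ 18 months
Total monthly debts = (525 + 405 + 2,345 + 1,020 + 250) = 4,545. Debt-to-income = 4,545/13,650 = 33.3% — meets 36% limit
LTV: 204,000 ÷ 247,500 = 82.4%, within 85% cap
Credit score 766 ≥ 660 (meets)
Fails on reserves.

Denied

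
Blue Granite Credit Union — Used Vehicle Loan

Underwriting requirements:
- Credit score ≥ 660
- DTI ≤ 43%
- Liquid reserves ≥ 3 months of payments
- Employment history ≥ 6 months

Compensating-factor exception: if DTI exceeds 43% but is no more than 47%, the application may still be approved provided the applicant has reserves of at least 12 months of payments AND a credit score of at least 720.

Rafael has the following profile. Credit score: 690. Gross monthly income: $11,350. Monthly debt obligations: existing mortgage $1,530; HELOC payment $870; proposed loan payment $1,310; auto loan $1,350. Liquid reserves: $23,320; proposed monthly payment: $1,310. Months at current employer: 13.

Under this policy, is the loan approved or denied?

Denied

Credit score 690 ≥ 660 (meets base)
Total debts = (1,530 + 870 + 1,310 + 1,350) = 5,060. DTI = 5,060/11,350 = 44.6% > 43% — standard DTI limit exceeded.
Reserves = 23,320/1,310 = 17.8 months ≥ 3
Employment 13 ≥ 6 months
44.6% falls in the override range (43%–47%), so the compensating-factor test applies.
Reserves 17.8 ≥ 12 months; credit score 690 < 720.
Override conditions not both satisfied; exception does not apply.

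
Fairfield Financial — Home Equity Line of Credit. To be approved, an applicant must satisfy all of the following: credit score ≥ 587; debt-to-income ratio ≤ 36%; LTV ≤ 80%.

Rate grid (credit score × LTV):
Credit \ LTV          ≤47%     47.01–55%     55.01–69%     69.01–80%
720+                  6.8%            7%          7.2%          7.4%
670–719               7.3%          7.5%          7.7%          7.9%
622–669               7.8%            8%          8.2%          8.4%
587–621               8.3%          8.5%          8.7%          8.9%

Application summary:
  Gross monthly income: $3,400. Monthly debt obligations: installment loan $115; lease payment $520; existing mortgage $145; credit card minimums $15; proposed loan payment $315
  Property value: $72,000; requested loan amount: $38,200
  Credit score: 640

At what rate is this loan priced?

8%

Credit score 640 ≥ 587; Total monthly debts = (115 + 520 + 145 + 15 + 315) = 1,110. DTI: 1,110 ÷ 3,400 = 32.6%, within the 36% cap
LTV = 38,200/72,000 = 53.1% ≤ 80%
Score 640 is in the 622–669 band; LTV 53.1% is in the 47.01–55% band → 8%.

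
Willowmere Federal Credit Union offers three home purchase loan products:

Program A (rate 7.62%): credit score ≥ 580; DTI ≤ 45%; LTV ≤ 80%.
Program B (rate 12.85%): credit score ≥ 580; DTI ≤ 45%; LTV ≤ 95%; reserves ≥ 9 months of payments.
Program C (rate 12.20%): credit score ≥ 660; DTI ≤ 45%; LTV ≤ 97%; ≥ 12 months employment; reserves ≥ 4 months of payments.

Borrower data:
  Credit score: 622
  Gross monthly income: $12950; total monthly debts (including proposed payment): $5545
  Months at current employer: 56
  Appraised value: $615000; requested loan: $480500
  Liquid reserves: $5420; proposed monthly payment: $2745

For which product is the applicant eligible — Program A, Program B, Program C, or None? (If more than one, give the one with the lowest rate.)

Program A

DTI = 5,545/12,950 = 42.8%.
LTV = 480,500/615,000 = 78.1%.
Reserves = 5,420/2,745 = 2.0 months.
Program A: score 622 ≥ 580; DTI 42.8% ≤ 45%; LTV 78.1% ≤ 80% → qualifies.
Program B: score 622 ≥ 580; DTI 42.8% ≤ 45%; LTV 78.1% ≤ 95%; reserves 2.0 < 9 mo → does not qualify.
Program C: score 622 < 660; DTI 42.8% ≤ 45%; LTV 78.1% ≤ 97%; employment 56 ≥ 12 mo; reserves 2.0 < 4 mo → does not qualify.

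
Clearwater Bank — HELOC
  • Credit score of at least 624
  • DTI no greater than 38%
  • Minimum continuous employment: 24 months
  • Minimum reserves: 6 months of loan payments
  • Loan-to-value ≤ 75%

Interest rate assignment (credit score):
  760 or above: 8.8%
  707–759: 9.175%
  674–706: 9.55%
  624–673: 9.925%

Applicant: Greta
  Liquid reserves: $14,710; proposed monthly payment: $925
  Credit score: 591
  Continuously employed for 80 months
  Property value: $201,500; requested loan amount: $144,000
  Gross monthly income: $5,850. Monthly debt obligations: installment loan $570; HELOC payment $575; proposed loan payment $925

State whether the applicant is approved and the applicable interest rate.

Denied

Credit score 591 < 624 (below minimum)
Total monthly debts = (570 + 575 + 925) = 2,070. DTI: 2,070 ÷ 5,850 = 35.4%, within the 38% cap
Reserves: 14,710 ÷ 925 = 15.9 months (meets 6-month minimum)
Loan-to-value = 144,000/201,500 = 71.5% — pass (75% max)
Employment 80 ≥ 24 months
Not all requirements met → denied.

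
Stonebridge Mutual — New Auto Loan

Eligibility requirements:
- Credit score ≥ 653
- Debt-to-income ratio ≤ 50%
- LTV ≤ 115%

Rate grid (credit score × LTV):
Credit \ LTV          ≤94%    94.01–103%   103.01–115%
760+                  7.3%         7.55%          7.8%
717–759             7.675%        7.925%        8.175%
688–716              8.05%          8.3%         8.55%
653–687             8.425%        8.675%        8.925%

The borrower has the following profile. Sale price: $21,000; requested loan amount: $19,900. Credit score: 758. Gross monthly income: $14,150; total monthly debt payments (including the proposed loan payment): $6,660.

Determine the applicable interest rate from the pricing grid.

Credit score 758 ≥ 653; DTI = 6,660/14,150 = 47.1% ≤ 50%
LTV: 19,900 ÷ 21,000 = 94.8%, within 115% cap
Credit 758 → row 717–759; LTV 94.8% → column 94.01–103%. Grid cell → 7.925%.

7.925%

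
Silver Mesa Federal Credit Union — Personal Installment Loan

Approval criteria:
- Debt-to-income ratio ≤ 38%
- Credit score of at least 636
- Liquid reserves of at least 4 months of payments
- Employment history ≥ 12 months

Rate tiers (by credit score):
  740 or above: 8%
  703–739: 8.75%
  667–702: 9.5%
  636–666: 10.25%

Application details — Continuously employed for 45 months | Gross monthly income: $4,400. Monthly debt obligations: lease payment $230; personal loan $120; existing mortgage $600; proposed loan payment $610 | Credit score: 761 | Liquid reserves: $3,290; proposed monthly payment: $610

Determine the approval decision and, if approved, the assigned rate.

Approved at 8%

Credit score 761 ≥ 636 (meets minimum)
Total monthly debts = (230 + 120 + 600 + 610) = 1,560. DTI: 1,560 ÷ 4,400 = 35.5%, within the 38% cap
Employment 45 ≥ 12 months
Reserves: 3,290 ÷ 610 = 5.4 months (meets 4-month minimum)
All requirements met. Score 761 falls in the 740 or above tier → 8%.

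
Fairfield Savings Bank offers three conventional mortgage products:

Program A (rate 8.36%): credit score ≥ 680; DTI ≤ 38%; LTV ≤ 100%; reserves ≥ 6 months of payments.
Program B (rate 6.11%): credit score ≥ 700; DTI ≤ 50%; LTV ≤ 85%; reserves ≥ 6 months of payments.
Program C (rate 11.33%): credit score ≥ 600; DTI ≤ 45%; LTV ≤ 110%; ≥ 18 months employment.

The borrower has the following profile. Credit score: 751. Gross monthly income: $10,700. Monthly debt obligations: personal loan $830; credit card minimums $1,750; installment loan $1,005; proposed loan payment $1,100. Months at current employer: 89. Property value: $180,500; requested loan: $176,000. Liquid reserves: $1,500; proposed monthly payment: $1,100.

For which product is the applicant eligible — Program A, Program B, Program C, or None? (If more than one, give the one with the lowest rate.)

Total debts = (830 + 1,750 + 1,005 + 1,100) = 4,685; DTI = 4,685/10,700 = 43.8%.
LTV = 176,000/180,500 = 97.5%.
Reserves = 1,500/1,100 = 1.4 months.
Program A: score 751 ≥ 680; DTI 43.8% > 38%; LTV 97.5% ≤ 100%; reserves 1.4 < 6 mo → does not qualify.
Program B: score 751 ≥ 700; DTI 43.8% ≤ 50%; LTV 97.5% > 85%; reserves 1.4 < 6 mo → does not qualify.
Program C: score 751 ≥ 600; DTI 43.8% ≤ 45%; LTV 97.5% ≤ 110%; employment 89 ≥ 18 mo → qualifies.

Program C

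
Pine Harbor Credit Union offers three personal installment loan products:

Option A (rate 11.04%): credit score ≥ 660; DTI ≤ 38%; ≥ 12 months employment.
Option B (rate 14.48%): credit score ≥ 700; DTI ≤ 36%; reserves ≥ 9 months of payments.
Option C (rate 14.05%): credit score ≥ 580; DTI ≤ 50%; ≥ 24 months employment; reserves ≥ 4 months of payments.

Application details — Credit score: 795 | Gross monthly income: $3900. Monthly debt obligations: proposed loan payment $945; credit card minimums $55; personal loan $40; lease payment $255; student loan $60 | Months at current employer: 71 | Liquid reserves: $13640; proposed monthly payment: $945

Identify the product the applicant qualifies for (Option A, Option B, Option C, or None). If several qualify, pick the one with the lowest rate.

Option A

Total debts = (945 + 55 + 40 + 255 + 60) = 1,355; DTI = 1,355/3,900 = 34.7%.
Reserves = 13,640/945 = 14.4 months.
Option A: score 795 ≥ 660; DTI 34.7% ≤ 38%; employment 71 ≥ 12 mo → qualifies.
Option B: score 795 ≥ 700; DTI 34.7% ≤ 36%; reserves 14.4 ≥ 9 mo → qualifies.
Option C: score 795 ≥ 580; DTI 34.7% ≤ 50%; employment 71 ≥ 24 mo; reserves 14.4 ≥ 4 mo → qualifies.
Qualifying: Option A, Option B, Option C. Lowest rate is 11.04% → Option A.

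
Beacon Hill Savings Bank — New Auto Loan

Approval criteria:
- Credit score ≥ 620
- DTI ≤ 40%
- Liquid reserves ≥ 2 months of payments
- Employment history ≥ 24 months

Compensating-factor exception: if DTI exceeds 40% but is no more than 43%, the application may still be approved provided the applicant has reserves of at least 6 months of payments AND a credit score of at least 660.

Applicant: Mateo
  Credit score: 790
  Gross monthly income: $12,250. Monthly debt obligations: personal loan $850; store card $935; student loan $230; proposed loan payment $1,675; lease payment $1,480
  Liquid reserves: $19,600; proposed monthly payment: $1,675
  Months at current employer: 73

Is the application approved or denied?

Credit score 790 ≥ 620 (meets base)
Total debts = (850 + 935 + 230 + 1,675 + 1,480) = 5,170. DTI: 5,170 ÷ 12,250 = 42.2%, over the 40% base limit.
Reserves = 19,600/1,675 = 11.7 months ≥ 2
Employment 73 ≥ 24 months
42.2% falls in the override range (40%–43%), so the compensating-factor test applies.
Reserves 11.7 ≥ 6 months; credit score 790 ≥ 660.
Both override conditions satisfied; DTI exception granted.

Approved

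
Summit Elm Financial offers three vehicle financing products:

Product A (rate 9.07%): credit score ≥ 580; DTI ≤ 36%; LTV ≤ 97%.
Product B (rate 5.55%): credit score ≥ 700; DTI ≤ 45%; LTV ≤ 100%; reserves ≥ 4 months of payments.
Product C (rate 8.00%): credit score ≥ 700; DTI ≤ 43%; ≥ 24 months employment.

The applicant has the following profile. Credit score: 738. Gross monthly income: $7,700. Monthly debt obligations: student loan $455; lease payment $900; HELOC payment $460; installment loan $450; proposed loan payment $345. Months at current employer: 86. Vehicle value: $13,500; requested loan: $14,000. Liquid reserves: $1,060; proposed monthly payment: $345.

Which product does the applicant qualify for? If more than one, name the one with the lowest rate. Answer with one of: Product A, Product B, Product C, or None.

Total debts = (455 + 900 + 460 + 450 + 345) = 2,610; DTI = 2,610/7,700 = 33.9%.
LTV = 14,000/13,500 = 103.7%.
Reserves = 1,060/345 = 3.1 months.
Product A: score 738 ≥ 580; DTI 33.9% ≤ 36%; LTV 103.7% > 97% → does not qualify.
Product B: score 738 ≥ 700; DTI 33.9% ≤ 45%; LTV 103.7% > 100%; reserves 3.1 < 4 mo → does not qualify.
Product C: score 738 ≥ 700; DTI 33.9% ≤ 43%; employment 86 ≥ 24 mo → qualifies.

Product C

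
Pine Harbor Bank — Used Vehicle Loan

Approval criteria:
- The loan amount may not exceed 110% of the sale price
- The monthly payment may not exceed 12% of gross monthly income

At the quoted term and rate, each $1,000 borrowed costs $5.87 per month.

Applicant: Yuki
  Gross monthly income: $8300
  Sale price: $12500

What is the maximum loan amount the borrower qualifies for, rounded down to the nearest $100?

$13,700

Payment cap: 12% × $8,300 = $996/month.
At $5.87 per $1,000, that supports 996/5.87 × 1,000 ≈ $169,676 → $169,600.
LTV cap: 110% × $12,500 = $13,750 → $13,700.
Binding constraint: loan-to-value.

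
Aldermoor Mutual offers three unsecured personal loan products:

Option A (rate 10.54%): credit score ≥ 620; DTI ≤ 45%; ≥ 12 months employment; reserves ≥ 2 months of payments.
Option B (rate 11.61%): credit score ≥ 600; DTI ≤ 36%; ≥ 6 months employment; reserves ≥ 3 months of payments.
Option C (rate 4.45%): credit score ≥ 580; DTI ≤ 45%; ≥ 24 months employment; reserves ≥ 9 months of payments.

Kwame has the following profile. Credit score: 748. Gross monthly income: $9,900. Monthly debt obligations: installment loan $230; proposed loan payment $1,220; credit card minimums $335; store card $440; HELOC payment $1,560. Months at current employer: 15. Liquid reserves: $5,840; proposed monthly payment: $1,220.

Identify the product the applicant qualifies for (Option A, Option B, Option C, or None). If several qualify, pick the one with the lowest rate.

Option A

Total debts = (230 + 1,220 + 335 + 440 + 1,560) = 3,785; DTI = 3,785/9,900 = 38.2%.
Reserves = 5,840/1,220 = 4.8 months.
Option A: score 748 ≥ 620; DTI 38.2% ≤ 45%; employment 15 ≥ 12 mo; reserves 4.8 ≥ 2 mo → qualifies.
Option B: score 748 ≥ 600; DTI 38.2% > 36%; employment 15 ≥ 6 mo; reserves 4.8 ≥ 3 mo → does not qualify.
Option C: score 748 ≥ 580; DTI 38.2% ≤ 45%; employment 15 < 24 mo; reserves 4.8 < 9 mo → does not qualify.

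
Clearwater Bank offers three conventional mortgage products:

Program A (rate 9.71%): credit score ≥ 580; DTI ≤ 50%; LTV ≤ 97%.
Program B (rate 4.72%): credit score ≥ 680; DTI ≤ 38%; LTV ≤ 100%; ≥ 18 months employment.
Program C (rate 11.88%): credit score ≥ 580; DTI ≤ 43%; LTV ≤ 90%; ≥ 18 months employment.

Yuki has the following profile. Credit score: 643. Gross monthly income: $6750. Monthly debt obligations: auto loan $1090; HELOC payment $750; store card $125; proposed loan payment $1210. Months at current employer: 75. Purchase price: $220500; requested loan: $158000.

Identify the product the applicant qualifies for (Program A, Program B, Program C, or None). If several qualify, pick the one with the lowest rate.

Total debts = (1,090 + 750 + 125 + 1,210) = 3,175; DTI = 3,175/6,750 = 47%.
LTV = 158,000/220,500 = 71.7%.
Program A: score 643 ≥ 580; DTI 47% ≤ 50%; LTV 71.7% ≤ 97% → qualifies.
Program B: score 643 < 680; DTI 47% > 38%; LTV 71.7% ≤ 100%; employment 75 ≥ 18 mo → does not qualify.
Program C: score 643 ≥ 580; DTI 47% > 43%; LTV 71.7% ≤ 90%; employment 75 ≥ 18 mo → does not qualify.

Program A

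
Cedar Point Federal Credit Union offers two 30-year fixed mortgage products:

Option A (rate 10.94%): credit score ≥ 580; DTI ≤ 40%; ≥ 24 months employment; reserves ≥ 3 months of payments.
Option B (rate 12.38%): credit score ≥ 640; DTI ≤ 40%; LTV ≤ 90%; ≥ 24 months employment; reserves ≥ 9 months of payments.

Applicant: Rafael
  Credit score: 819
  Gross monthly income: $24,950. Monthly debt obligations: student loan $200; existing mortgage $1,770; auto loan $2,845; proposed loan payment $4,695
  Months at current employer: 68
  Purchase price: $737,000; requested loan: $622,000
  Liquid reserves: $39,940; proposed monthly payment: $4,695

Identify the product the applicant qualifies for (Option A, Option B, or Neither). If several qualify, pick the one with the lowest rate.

Total debts = (200 + 1,770 + 2,845 + 4,695) = 9,510; DTI = 9,510/24,950 = 38.1%.
LTV = 622,000/737,000 = 84.4%.
Reserves = 39,940/4,695 = 8.5 months.
Option A: score 819 ≥ 580; DTI 38.1% ≤ 40%; employment 68 ≥ 24 mo; reserves 8.5 ≥ 3 mo → qualifies.
Option B: score 819 ≥ 640; DTI 38.1% ≤ 40%; LTV 84.4% ≤ 90%; employment 68 ≥ 24 mo; reserves 8.5 < 9 mo → does not qualify.

Option A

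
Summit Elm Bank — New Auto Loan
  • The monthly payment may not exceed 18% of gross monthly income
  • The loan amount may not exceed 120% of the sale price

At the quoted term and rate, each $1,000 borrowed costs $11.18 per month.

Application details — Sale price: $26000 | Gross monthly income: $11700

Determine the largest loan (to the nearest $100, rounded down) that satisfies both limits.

Payment cap: 18% × $11,700 = $2,106/month.
At $11.18 per $1,000, that supports 2,106/11.18 × 1,000 ≈ $188,372 → $188,300.
LTV cap: 120% × $26,000 = $31,200 → $31,200.
Binding constraint: loan-to-value.

$31,200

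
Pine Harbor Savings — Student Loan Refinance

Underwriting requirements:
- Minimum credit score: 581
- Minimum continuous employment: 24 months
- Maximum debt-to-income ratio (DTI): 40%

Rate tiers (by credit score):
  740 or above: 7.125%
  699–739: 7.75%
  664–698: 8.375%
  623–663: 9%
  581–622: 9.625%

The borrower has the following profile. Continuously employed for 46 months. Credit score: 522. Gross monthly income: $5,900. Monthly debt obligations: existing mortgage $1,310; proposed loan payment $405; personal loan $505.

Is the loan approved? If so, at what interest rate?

Denied

Credit score 522 < 581 (below minimum)
Total monthly debts = (1,310 + 405 + 505) = 2,220. DTI = 2,220/5,900 = 37.6% ≤ 40%
Employment 46 ≥ 24 months
Not all requirements met → denied.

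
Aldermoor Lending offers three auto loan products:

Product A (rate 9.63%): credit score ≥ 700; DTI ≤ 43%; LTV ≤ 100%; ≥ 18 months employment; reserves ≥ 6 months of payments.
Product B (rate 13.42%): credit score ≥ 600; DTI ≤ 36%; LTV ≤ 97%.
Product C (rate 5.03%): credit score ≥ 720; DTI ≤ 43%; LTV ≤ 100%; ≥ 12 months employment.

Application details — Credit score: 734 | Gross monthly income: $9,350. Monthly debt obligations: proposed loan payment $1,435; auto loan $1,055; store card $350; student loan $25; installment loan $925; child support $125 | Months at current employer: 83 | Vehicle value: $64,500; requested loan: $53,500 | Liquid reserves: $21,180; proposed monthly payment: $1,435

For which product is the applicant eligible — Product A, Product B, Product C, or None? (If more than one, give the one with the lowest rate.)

Product C

Total debts = (1,435 + 1,055 + 350 + 25 + 925 + 125) = 3,915; DTI = 3,915/9,350 = 41.9%.
LTV = 53,500/64,500 = 82.9%.
Reserves = 21,180/1,435 = 14.8 months.
Product A: score 734 ≥ 700; DTI 41.9% ≤ 43%; LTV 82.9% ≤ 100%; employment 83 ≥ 18 mo; reserves 14.8 ≥ 6 mo → qualifies.
Product B: score 734 ≥ 600; DTI 41.9% > 36%; LTV 82.9% ≤ 97% → does not qualify.
Product C: score 734 ≥ 720; DTI 41.9% ≤ 43%; LTV 82.9% ≤ 100%; employment 83 ≥ 12 mo → qualifies.
Qualifying: Product A, Product C. Lowest rate is 5.03% → Product C.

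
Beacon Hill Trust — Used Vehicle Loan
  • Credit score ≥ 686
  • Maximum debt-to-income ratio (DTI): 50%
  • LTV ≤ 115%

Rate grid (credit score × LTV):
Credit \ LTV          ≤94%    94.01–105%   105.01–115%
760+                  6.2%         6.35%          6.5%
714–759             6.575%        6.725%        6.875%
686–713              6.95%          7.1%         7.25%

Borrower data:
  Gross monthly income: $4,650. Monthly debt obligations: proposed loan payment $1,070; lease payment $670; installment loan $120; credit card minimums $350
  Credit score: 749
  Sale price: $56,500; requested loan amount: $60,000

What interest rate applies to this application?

6.875%

Credit score 749 ≥ 686; Total monthly debts = (1,070 + 670 + 120 + 350) = 2,210. Debt-to-income = 2,210/4,650 = 47.5% — meets 50% limit
LTV: 60,000 ÷ 56,500 = 106.2%, within 115% cap
Row: 749 falls in 714–759. Column: 106.2% falls in 105.01–115%. Rate = 6.875%.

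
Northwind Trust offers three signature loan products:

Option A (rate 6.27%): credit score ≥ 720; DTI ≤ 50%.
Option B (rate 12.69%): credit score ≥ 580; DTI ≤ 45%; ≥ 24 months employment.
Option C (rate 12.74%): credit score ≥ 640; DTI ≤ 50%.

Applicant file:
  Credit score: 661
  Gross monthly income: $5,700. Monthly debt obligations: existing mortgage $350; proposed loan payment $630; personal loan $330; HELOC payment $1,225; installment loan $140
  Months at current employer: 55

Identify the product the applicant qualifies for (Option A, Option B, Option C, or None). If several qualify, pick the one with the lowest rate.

Total debts = (350 + 630 + 330 + 1,225 + 140) = 2,675; DTI = 2,675/5,700 = 46.9%.
Option A: score 661 < 720; DTI 46.9% ≤ 50% → does not qualify.
Option B: score 661 ≥ 580; DTI 46.9% > 45%; employment 55 ≥ 24 mo → does not qualify.
Option C: score 661 ≥ 640; DTI 46.9% ≤ 50% → qualifies.

Option C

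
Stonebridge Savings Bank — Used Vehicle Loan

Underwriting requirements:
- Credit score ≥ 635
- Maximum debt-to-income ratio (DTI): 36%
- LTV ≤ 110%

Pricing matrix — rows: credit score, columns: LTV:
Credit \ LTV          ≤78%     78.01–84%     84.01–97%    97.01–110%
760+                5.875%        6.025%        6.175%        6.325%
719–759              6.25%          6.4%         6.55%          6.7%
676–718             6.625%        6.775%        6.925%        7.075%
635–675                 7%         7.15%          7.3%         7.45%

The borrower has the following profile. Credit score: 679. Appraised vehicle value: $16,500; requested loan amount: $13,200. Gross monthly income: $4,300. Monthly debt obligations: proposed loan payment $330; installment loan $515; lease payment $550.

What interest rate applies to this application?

Credit score 679 ≥ 635; Total monthly debts = (330 + 515 + 550) = 1,395. Debt-to-income = 1,395/4,300 = 32.4% — meets 36% limit
LTV: 13,200 ÷ 16,500 = 80%, within 110% cap
Credit 679 → row 676–718; LTV 80% → column 78.01–84%. Grid cell → 6.775%.

6.775%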